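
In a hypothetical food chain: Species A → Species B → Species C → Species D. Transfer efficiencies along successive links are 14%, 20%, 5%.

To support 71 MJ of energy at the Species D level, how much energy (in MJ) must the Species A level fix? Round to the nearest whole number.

Cumulative transfer efficiency: 0.14 × 0.2 × 0.05 = 0.0014
Species A energy = 71 / 0.0014 = 50714 MJ

50714 MJ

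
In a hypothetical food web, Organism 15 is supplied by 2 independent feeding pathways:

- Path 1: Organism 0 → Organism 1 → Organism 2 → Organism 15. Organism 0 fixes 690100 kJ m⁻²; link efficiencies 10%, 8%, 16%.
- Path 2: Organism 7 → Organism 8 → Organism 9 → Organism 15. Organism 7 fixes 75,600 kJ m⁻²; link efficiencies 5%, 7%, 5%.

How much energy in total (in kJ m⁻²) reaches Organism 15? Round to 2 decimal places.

896.56 kJ m⁻²

Path 1: 690100 × 0.1 × 0.08 × 0.16 = 883.328 kJ m⁻²
Path 2: 75600 × 0.05 × 0.07 × 0.05 = 13.23 kJ m⁻²
Total at Organism 15: 883.328 + 13.23 = 896.558 kJ m⁻²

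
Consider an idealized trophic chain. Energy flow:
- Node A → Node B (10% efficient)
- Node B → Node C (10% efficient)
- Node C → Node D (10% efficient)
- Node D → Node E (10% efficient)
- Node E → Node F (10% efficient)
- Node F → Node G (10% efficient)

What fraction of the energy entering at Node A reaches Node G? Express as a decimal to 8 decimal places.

Product of link efficiencies: 0.1 × 0.1 × 0.1 × 0.1 × 0.1 × 0.1 = 0.000001

0.00000100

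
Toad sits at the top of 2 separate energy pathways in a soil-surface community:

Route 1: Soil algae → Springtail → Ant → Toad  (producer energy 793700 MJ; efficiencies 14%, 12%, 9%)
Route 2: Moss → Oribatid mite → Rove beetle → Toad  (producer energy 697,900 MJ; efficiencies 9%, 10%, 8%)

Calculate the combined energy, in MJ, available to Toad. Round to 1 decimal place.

Route 1: 793700 × 0.14 × 0.12 × 0.09 = 1200.0744 MJ
Route 2: 697900 × 0.09 × 0.1 × 0.08 = 502.488 MJ
Total at Toad: 1200.0744 + 502.488 = 1702.5624 MJ

1702.6 MJ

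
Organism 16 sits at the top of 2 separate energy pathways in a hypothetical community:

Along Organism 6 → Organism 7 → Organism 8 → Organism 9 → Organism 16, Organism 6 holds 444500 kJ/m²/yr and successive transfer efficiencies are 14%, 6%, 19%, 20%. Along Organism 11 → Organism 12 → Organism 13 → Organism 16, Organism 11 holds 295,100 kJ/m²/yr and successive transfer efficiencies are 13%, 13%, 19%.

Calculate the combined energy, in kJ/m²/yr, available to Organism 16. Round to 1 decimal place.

Via Organism 6: 444500 × 0.14 × 0.06 × 0.19 × 0.2 = 141.8844 kJ/m²/yr
Via Organism 11: 295100 × 0.13 × 0.13 × 0.19 = 947.5661 kJ/m²/yr
Total at Organism 16: 141.8844 + 947.5661 = 1089.4505 kJ/m²/yr

1089.5 kJ/m²/yr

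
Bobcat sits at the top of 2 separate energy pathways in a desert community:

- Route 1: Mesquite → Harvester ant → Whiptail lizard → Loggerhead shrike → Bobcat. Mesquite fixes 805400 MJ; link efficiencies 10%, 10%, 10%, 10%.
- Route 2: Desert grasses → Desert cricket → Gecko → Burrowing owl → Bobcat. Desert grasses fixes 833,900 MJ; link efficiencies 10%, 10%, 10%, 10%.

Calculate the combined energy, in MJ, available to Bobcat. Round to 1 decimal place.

Route 1: 805400 × 0.1 × 0.1 × 0.1 × 0.1 = 80.54 MJ
Route 2: 833900 × 0.1 × 0.1 × 0.1 × 0.1 = 83.39 MJ
Total at Bobcat: 80.54 + 83.39 = 163.93 MJ

163.9 MJ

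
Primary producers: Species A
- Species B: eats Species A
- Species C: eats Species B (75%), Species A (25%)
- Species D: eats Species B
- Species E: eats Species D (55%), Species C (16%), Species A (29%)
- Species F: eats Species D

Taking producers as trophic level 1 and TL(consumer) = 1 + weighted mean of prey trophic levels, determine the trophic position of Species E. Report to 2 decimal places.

Species B: 1 + 1 = 2
Species C: 1 + (0.75×2 + 0.25×1) = 2.75
Species D: 1 + 2 = 3
Species E: 1 + (0.55×3 + 0.16×2.75 + 0.29×1) = 3.38
Species F: 1 + 3 = 4

3.38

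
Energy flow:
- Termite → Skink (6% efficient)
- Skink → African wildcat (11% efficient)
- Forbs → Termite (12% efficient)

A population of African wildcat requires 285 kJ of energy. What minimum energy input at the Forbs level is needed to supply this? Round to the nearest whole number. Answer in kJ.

359848 kJ

Cumulative transfer efficiency: 0.12 × 0.06 × 0.11 = 0.000792
Forbs energy = 285 / 0.000792 = 359848 kJ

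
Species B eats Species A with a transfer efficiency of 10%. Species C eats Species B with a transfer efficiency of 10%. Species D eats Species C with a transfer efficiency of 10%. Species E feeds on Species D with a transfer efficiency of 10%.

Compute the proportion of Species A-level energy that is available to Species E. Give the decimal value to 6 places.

0.000100

Product of link efficiencies: 0.1 × 0.1 × 0.1 × 0.1 = 0.0001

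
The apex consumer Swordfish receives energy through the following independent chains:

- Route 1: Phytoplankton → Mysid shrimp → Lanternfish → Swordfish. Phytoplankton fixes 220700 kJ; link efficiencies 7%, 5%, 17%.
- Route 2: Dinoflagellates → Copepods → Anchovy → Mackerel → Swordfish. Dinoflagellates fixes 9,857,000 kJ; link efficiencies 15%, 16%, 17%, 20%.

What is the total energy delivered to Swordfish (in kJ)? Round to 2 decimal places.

Route 1: 220700 × 0.07 × 0.05 × 0.17 = 131.3165 kJ
Route 2: 9857000 × 0.15 × 0.16 × 0.17 × 0.2 = 8043.312 kJ
Total at Swordfish: 131.3165 + 8043.312 = 8174.6285 kJ

8174.63 kJ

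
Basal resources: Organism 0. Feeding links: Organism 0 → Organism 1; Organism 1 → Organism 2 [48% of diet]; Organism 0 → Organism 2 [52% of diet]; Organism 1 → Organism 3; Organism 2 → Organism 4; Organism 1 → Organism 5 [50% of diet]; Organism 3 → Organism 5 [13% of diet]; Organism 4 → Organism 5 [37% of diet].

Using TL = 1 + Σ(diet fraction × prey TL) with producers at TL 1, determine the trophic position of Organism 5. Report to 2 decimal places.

Organism 1: 1 + 1 = 2
Organism 2: 1 + (0.48×2 + 0.52×1) = 2.48
Organism 3: 1 + 2 = 3
Organism 4: 1 + 2.48 = 3.48
Organism 5: 1 + (0.5×2 + 0.13×3 + 0.37×3.48) = 3.6776

3.68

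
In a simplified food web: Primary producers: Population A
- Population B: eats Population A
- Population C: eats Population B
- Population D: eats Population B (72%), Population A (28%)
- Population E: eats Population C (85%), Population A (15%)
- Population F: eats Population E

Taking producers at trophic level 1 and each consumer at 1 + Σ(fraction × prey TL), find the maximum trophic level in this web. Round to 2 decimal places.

Population B: 1 + 1 = 2
Population C: 1 + 2 = 3
Population D: 1 + (0.72×2 + 0.28×1) = 2.72
Population E: 1 + (0.85×3 + 0.15×1) = 3.7
Population F: 1 + 3.7 = 4.7

4.70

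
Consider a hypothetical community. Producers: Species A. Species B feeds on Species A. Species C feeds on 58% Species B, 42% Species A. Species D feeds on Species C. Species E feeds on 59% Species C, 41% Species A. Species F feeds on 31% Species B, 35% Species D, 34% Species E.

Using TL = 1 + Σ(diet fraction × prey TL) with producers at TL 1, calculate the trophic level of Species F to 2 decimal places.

Species B: 1 + 1 = 2
Species C: 1 + (0.58×2 + 0.42×1) = 2.58
Species D: 1 + 2.58 = 3.58
Species E: 1 + (0.59×2.58 + 0.41×1) = 2.9322
Species F: 1 + (0.31×2 + 0.35×3.58 + 0.34×2.9322) = 3.869948

3.87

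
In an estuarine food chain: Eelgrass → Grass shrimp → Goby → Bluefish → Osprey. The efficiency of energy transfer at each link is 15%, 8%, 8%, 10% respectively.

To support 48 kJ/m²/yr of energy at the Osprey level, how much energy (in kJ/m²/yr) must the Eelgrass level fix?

500000 kJ/m²/yr

Cumulative transfer efficiency: 0.15 × 0.08 × 0.08 × 0.1 = 0.000096
Eelgrass energy = 48 / 0.000096 = 500000 kJ/m²/yr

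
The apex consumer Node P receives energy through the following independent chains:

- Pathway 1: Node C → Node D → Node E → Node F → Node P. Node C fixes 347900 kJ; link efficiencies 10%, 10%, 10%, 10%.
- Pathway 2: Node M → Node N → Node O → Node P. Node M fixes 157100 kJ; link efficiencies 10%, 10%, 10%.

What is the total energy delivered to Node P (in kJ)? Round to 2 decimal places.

191.89 kJ

Pathway 1: 347900 × 0.1 × 0.1 × 0.1 × 0.1 = 34.79 kJ
Pathway 2: 157100 × 0.1 × 0.1 × 0.1 = 157.1 kJ
Total at Node P: 34.79 + 157.1 = 191.89 kJ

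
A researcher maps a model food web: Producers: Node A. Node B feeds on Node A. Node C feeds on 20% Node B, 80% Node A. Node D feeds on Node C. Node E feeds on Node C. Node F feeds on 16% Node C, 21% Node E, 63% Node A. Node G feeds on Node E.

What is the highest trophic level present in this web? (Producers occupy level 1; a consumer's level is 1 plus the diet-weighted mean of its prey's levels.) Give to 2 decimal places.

4.20

Node B: 1 + 1 = 2
Node C: 1 + (0.2×2 + 0.8×1) = 2.2
Node D: 1 + 2.2 = 3.2
Node E: 1 + 2.2 = 3.2
Node F: 1 + (0.16×2.2 + 0.21×3.2 + 0.63×1) = 2.654
Node G: 1 + 3.2 = 4.2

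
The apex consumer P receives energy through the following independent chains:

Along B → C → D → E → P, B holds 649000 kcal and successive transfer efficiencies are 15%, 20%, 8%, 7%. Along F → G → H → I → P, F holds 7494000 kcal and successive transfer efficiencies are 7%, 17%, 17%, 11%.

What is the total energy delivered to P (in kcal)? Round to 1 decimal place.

Via B: 649000 × 0.15 × 0.2 × 0.08 × 0.07 = 109.032 kcal
Via F: 7494000 × 0.07 × 0.17 × 0.17 × 0.11 = 1667.63982 kcal
Total at P: 109.032 + 1667.63982 = 1776.67182 kcal

1776.7 kcal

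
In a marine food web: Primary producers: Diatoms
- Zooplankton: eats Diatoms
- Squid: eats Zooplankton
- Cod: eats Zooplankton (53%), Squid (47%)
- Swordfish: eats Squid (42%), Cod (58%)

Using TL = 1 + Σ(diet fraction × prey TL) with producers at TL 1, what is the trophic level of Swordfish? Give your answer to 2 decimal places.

4.27

Zooplankton: 1 + 1 = 2
Squid: 1 + 2 = 3
Cod: 1 + (0.53×2 + 0.47×3) = 3.47
Swordfish: 1 + (0.42×3 + 0.58×3.47) = 4.2726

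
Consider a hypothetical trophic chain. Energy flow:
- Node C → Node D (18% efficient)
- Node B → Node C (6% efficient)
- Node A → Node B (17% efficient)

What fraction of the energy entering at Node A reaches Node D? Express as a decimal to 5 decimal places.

0.00184

Product of link efficiencies: 0.17 × 0.06 × 0.18 = 0.001836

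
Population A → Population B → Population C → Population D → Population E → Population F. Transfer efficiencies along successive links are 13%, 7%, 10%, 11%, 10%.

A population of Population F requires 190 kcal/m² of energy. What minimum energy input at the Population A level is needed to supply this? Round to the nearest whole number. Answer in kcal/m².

Cumulative transfer efficiency: 0.13 × 0.07 × 0.1 × 0.11 × 0.1 = 0.00001001
Population A energy = 190 / 0.00001001 = 18981019 kcal/m²

18981019 kcal/m²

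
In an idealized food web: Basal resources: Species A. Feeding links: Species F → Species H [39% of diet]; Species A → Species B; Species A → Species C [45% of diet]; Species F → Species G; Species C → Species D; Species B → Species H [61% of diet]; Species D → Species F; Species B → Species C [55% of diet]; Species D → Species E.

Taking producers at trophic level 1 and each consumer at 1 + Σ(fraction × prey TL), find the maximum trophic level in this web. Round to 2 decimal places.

Species B: 1 + 1 = 2
Species C: 1 + (0.45×1 + 0.55×2) = 2.55
Species D: 1 + 2.55 = 3.55
Species E: 1 + 3.55 = 4.55
Species F: 1 + 3.55 = 4.55
Species G: 1 + 4.55 = 5.55
Species H: 1 + (0.61×2 + 0.39×4.55) = 3.9945

5.55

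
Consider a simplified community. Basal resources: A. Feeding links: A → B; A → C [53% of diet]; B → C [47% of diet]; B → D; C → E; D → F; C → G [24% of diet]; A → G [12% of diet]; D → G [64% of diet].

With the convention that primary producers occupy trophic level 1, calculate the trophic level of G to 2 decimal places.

3.63

B: 1 + 1 = 2
C: 1 + (0.53×1 + 0.47×2) = 2.47
D: 1 + 2 = 3
E: 1 + 2.47 = 3.47
F: 1 + 3 = 4
G: 1 + (0.24×2.47 + 0.12×1 + 0.64×3) = 3.6328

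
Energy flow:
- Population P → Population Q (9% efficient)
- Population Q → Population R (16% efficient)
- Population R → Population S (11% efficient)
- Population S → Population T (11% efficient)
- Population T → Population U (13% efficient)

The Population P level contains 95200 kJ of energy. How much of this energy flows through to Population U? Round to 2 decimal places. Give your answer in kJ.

2.16 kJ

Population Q: 95200 × 0.09 = 8568 kJ
Population R: 8568 × 0.16 = 1370.88 kJ
Population S: 1370.88 × 0.11 = 150.7968 kJ
Population T: 150.7968 × 0.11 = 16.587648 kJ
Population U: 16.587648 × 0.13 = 2.15639424 kJ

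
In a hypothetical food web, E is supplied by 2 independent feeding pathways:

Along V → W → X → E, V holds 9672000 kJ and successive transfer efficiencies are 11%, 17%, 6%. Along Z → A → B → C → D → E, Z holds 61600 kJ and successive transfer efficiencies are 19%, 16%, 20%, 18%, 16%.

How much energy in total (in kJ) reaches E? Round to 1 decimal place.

10862.8 kJ

Via V: 9672000 × 0.11 × 0.17 × 0.06 = 10851.984 kJ
Via Z: 61600 × 0.19 × 0.16 × 0.2 × 0.18 × 0.16 = 10.7864064 kJ
Total at E: 10851.984 + 10.7864064 = 10862.7704064 kJ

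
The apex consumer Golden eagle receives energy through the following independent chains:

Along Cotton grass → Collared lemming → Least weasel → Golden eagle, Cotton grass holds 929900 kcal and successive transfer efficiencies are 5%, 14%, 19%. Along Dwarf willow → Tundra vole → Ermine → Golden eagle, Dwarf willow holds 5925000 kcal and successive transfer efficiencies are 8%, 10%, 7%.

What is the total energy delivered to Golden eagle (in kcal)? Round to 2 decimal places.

4554.77 kcal

Via Cotton grass: 929900 × 0.05 × 0.14 × 0.19 = 1236.767 kcal
Via Dwarf willow: 5925000 × 0.08 × 0.1 × 0.07 = 3318 kcal
Total at Golden eagle: 1236.767 + 3318 = 4554.767 kcal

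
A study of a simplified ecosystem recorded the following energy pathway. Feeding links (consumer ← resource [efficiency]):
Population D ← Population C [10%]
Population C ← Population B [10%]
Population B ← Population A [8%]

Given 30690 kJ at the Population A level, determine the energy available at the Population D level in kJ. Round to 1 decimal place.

Population B: 30690 × 0.08 = 2455.2 kJ
Population C: 2455.2 × 0.1 = 245.52 kJ
Population D: 245.52 × 0.1 = 24.552 kJ

24.6 kJ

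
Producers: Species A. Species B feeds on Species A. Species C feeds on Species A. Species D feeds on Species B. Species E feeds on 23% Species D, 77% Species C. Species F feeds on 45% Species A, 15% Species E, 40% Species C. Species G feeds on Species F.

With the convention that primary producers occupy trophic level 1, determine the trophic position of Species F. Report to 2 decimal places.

Species B: 1 + 1 = 2
Species C: 1 + 1 = 2
Species D: 1 + 2 = 3
Species E: 1 + (0.23×3 + 0.77×2) = 3.23
Species F: 1 + (0.45×1 + 0.15×3.23 + 0.4×2) = 2.7345
Species G: 1 + 2.7345 = 3.7345

2.73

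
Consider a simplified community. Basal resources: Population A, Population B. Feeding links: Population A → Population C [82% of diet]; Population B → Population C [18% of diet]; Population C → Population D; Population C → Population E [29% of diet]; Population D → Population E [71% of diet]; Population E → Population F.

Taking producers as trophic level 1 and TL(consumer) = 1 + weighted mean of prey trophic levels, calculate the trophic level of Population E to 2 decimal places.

3.71

Population C: 1 + (0.82×1 + 0.18×1) = 2
Population D: 1 + 2 = 3
Population E: 1 + (0.29×2 + 0.71×3) = 3.71
Population F: 1 + 3.71 = 4.71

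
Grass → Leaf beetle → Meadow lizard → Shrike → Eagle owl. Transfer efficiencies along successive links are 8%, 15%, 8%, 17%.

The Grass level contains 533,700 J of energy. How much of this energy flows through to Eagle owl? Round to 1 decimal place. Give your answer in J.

87.1 J

Leaf beetle: 533700 × 0.08 = 42696 J
Meadow lizard: 42696 × 0.15 = 6404.4 J
Shrike: 6404.4 × 0.08 = 512.352 J
Eagle owl: 512.352 × 0.17 = 87.09984 J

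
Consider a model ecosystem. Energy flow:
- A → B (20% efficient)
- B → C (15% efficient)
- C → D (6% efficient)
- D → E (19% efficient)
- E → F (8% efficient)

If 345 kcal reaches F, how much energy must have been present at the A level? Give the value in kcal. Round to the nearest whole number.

12609649 kcal

Cumulative transfer efficiency: 0.2 × 0.15 × 0.06 × 0.19 × 0.08 = 0.00002736
A energy = 345 / 0.00002736 = 12609649 kcal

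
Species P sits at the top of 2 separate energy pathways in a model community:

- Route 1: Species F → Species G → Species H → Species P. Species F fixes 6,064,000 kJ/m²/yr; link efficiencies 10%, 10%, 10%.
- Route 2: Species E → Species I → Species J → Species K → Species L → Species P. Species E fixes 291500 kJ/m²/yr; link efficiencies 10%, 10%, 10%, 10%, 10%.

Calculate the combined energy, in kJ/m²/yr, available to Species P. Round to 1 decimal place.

6066.9 kJ/m²/yr

Route 1: 6064000 × 0.1 × 0.1 × 0.1 = 6064 kJ/m²/yr
Route 2: 291500 × 0.1 × 0.1 × 0.1 × 0.1 × 0.1 = 2.915 kJ/m²/yr
Total at Species P: 6064 + 2.915 = 6066.915 kJ/m²/yr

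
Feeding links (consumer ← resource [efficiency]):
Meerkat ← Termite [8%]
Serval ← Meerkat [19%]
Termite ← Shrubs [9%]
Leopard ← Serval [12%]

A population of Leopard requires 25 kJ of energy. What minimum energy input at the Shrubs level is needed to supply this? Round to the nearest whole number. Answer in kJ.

Cumulative transfer efficiency: 0.09 × 0.08 × 0.19 × 0.12 = 0.00016416
Shrubs energy = 25 / 0.00016416 = 152290 kJ

152290 kJ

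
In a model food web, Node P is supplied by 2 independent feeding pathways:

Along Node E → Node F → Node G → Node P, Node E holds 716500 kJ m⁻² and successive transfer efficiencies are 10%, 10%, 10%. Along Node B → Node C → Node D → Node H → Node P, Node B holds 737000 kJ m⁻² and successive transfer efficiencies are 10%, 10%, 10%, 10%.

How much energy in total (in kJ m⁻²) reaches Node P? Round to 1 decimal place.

Via Node E: 716500 × 0.1 × 0.1 × 0.1 = 716.5 kJ m⁻²
Via Node B: 737000 × 0.1 × 0.1 × 0.1 × 0.1 = 73.7 kJ m⁻²
Total at Node P: 716.5 + 73.7 = 790.2 kJ m⁻²

790.2 kJ m⁻²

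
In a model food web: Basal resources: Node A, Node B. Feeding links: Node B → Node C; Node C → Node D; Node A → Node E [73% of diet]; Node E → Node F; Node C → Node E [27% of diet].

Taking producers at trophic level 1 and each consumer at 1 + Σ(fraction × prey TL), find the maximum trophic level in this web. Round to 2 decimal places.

Node C: 1 + 1 = 2
Node D: 1 + 2 = 3
Node E: 1 + (0.27×2 + 0.73×1) = 2.27
Node F: 1 + 2.27 = 3.27

3.27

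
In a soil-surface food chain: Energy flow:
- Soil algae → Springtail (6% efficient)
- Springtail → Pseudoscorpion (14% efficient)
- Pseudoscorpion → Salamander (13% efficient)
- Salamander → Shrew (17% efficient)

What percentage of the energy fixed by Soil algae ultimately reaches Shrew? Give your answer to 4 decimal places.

0.0186%

Product of link efficiencies: 0.06 × 0.14 × 0.13 × 0.17 = 0.00018564
As a percentage: 0.00018564 × 100 = 0.0186%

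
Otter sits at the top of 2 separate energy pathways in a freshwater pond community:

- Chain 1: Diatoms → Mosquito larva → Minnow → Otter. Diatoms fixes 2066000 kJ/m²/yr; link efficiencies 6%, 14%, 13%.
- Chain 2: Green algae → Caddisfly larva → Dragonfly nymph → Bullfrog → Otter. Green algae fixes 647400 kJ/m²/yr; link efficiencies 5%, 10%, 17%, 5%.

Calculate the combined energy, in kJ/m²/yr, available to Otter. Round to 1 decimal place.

Chain 1: 2066000 × 0.06 × 0.14 × 0.13 = 2256.072 kJ/m²/yr
Chain 2: 647400 × 0.05 × 0.1 × 0.17 × 0.05 = 27.5145 kJ/m²/yr
Total at Otter: 2256.072 + 27.5145 = 2283.5865 kJ/m²/yr

2283.6 kJ/m²/yr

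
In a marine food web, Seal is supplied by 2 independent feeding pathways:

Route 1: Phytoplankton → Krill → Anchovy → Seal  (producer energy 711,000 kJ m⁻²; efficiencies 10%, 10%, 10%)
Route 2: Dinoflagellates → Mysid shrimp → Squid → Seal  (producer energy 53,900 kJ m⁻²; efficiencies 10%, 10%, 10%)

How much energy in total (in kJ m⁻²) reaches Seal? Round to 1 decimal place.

764.9 kJ m⁻²

Route 1: 711000 × 0.1 × 0.1 × 0.1 = 711 kJ m⁻²
Route 2: 53900 × 0.1 × 0.1 × 0.1 = 53.9 kJ m⁻²
Total at Seal: 711 + 53.9 = 764.9 kJ m⁻²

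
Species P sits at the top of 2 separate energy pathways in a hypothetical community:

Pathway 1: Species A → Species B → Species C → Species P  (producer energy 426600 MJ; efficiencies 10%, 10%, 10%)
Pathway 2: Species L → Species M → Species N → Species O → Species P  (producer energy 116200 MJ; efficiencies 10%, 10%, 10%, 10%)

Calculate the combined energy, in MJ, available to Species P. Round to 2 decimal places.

438.22 MJ

Pathway 1: 426600 × 0.1 × 0.1 × 0.1 = 426.6 MJ
Pathway 2: 116200 × 0.1 × 0.1 × 0.1 × 0.1 = 11.62 MJ
Total at Species P: 426.6 + 11.62 = 438.22 MJ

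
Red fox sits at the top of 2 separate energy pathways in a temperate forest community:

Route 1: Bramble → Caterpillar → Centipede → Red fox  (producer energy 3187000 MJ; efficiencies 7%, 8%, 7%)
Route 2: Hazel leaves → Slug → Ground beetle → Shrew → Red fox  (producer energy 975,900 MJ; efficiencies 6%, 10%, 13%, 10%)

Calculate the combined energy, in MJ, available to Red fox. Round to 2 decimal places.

1325.42 MJ

Route 1: 3187000 × 0.07 × 0.08 × 0.07 = 1249.304 MJ
Route 2: 975900 × 0.06 × 0.1 × 0.13 × 0.1 = 76.1202 MJ
Total at Red fox: 1249.304 + 76.1202 = 1325.4242 MJ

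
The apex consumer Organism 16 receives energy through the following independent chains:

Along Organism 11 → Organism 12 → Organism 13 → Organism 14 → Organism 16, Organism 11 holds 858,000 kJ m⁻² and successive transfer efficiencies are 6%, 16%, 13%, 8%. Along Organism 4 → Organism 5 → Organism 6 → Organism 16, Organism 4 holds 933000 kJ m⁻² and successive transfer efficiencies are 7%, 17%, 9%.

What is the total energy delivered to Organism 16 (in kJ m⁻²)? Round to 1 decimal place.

Via Organism 11: 858000 × 0.06 × 0.16 × 0.13 × 0.08 = 85.66272 kJ m⁻²
Via Organism 4: 933000 × 0.07 × 0.17 × 0.09 = 999.243 kJ m⁻²
Total at Organism 16: 85.66272 + 999.243 = 1084.90572 kJ m⁻²

1084.9 kJ m⁻²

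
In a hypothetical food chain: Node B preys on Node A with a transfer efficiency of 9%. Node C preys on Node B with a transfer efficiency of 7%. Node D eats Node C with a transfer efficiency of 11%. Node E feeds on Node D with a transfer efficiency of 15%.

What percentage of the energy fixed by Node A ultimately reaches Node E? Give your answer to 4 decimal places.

0.0104%

Product of link efficiencies: 0.09 × 0.07 × 0.11 × 0.15 = 0.00010395
As a percentage: 0.00010395 × 100 = 0.0104%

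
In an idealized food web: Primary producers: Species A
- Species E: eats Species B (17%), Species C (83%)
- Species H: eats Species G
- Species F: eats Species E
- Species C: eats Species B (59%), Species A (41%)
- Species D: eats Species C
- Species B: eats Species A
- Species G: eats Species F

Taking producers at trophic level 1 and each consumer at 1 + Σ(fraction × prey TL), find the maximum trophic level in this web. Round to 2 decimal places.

Species B: 1 + 1 = 2
Species C: 1 + (0.59×2 + 0.41×1) = 2.59
Species D: 1 + 2.59 = 3.59
Species E: 1 + (0.17×2 + 0.83×2.59) = 3.4897
Species F: 1 + 3.4897 = 4.4897
Species G: 1 + 4.4897 = 5.4897
Species H: 1 + 5.4897 = 6.4897

6.49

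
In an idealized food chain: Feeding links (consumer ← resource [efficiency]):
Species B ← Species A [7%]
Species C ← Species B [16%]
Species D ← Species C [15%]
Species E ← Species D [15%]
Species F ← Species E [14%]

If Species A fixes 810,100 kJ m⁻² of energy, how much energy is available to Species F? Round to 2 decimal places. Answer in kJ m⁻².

Species B: 810100 × 0.07 = 56707 kJ m⁻²
Species C: 56707 × 0.16 = 9073.12 kJ m⁻²
Species D: 9073.12 × 0.15 = 1360.968 kJ m⁻²
Species E: 1360.968 × 0.15 = 204.1452 kJ m⁻²
Species F: 204.1452 × 0.14 = 28.580328 kJ m⁻²

28.58 kJ m⁻²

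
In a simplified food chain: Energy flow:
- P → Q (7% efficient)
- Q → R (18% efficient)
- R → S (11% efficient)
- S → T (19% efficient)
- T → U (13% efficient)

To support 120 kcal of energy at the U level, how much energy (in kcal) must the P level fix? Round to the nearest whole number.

Cumulative transfer efficiency: 0.07 × 0.18 × 0.11 × 0.19 × 0.13 = 0.0000342342
P energy = 120 / 0.0000342342 = 3505267 kcal

3505267 kcal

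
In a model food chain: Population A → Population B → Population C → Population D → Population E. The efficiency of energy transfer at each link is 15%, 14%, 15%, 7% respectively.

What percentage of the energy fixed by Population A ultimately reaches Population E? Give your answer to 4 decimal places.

Product of link efficiencies: 0.15 × 0.14 × 0.15 × 0.07 = 0.0002205
As a percentage: 0.0002205 × 100 = 0.0221%

0.0221%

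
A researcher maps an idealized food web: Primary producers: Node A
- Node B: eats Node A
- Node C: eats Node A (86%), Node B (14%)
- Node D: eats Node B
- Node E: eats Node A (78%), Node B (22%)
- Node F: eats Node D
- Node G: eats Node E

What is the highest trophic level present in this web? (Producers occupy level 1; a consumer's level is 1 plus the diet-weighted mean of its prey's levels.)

Node B: 1 + 1 = 2
Node C: 1 + (0.86×1 + 0.14×2) = 2.14
Node D: 1 + 2 = 3
Node E: 1 + (0.78×1 + 0.22×2) = 2.22
Node F: 1 + 3 = 4
Node G: 1 + 2.22 = 3.22

4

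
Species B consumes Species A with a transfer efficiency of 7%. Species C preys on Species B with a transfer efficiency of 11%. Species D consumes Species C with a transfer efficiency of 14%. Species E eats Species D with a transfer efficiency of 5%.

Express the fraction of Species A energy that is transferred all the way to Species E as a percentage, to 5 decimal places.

0.00539%

Product of link efficiencies: 0.07 × 0.11 × 0.14 × 0.05 = 0.0000539
As a percentage: 0.0000539 × 100 = 0.00539%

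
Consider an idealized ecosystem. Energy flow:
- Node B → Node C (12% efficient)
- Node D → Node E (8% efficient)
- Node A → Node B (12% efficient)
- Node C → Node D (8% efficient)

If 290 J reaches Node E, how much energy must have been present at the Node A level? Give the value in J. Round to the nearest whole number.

3146701 J

Cumulative transfer efficiency: 0.12 × 0.12 × 0.08 × 0.08 = 0.00009216
Node A energy = 290 / 0.00009216 = 3146701 J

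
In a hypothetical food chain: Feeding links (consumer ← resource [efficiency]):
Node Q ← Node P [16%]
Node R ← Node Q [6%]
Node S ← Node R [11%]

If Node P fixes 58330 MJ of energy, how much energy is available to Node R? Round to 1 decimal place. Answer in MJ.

560.0 MJ

Node Q: 58330 × 0.16 = 9332.8 MJ
Node R: 9332.8 × 0.06 = 559.968 MJ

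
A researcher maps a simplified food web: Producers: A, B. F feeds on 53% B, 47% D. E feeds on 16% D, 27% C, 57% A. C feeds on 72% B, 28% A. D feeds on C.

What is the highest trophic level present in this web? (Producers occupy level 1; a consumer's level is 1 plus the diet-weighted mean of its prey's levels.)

C: 1 + (0.72×1 + 0.28×1) = 2
D: 1 + 2 = 3
E: 1 + (0.16×3 + 0.27×2 + 0.57×1) = 2.59
F: 1 + (0.53×1 + 0.47×3) = 2.94

3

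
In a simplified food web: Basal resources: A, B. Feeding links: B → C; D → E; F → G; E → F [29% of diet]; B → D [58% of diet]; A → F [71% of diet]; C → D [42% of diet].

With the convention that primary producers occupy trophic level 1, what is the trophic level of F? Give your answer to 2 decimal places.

2.70

C: 1 + 1 = 2
D: 1 + (0.58×1 + 0.42×2) = 2.42
E: 1 + 2.42 = 3.42
F: 1 + (0.29×3.42 + 0.71×1) = 2.7018
G: 1 + 2.7018 = 3.7018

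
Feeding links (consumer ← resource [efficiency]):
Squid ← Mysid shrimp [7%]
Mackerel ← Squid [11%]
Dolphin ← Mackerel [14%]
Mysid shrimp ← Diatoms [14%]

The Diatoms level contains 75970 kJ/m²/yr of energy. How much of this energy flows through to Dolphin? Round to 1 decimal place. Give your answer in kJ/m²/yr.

Mysid shrimp: 75970 × 0.14 = 10635.8 kJ/m²/yr
Squid: 10635.8 × 0.07 = 744.506 kJ/m²/yr
Mackerel: 744.506 × 0.11 = 81.89566 kJ/m²/yr
Dolphin: 81.89566 × 0.14 = 11.4653924 kJ/m²/yr

11.5 kJ/m²/yr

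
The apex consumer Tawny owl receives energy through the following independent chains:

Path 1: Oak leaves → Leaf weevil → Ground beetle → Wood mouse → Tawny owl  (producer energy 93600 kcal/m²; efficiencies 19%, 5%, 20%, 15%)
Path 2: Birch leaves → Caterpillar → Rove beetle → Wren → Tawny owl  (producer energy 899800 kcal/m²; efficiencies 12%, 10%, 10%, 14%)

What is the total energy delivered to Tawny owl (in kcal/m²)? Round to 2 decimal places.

Path 1: 93600 × 0.19 × 0.05 × 0.2 × 0.15 = 26.676 kcal/m²
Path 2: 899800 × 0.12 × 0.1 × 0.1 × 0.14 = 151.1664 kcal/m²
Total at Tawny owl: 26.676 + 151.1664 = 177.8424 kcal/m²

177.84 kcal/m²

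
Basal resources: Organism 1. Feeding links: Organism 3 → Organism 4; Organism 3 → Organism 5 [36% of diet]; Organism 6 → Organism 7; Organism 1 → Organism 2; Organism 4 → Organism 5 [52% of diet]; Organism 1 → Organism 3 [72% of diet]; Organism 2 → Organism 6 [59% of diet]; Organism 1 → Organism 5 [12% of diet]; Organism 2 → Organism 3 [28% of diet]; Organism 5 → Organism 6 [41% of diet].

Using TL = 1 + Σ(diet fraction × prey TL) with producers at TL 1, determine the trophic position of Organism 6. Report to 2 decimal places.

3.68

Organism 2: 1 + 1 = 2
Organism 3: 1 + (0.72×1 + 0.28×2) = 2.28
Organism 4: 1 + 2.28 = 3.28
Organism 5: 1 + (0.52×3.28 + 0.36×2.28 + 0.12×1) = 3.6464
Organism 6: 1 + (0.59×2 + 0.41×3.6464) = 3.675024
Organism 7: 1 + 3.675024 = 4.675024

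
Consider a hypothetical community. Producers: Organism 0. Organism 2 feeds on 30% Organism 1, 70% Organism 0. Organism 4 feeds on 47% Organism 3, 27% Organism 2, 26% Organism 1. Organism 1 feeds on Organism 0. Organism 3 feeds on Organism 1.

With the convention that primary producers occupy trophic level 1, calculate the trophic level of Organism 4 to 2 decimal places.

Organism 1: 1 + 1 = 2
Organism 2: 1 + (0.3×2 + 0.7×1) = 2.3
Organism 3: 1 + 2 = 3
Organism 4: 1 + (0.47×3 + 0.27×2.3 + 0.26×2) = 3.551

3.55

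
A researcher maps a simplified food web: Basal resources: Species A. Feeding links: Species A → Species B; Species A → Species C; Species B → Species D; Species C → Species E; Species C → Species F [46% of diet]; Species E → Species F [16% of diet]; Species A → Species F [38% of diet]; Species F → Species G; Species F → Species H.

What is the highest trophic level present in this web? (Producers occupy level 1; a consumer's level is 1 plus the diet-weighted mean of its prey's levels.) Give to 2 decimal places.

3.78

Species B: 1 + 1 = 2
Species C: 1 + 1 = 2
Species D: 1 + 2 = 3
Species E: 1 + 2 = 3
Species F: 1 + (0.46×2 + 0.16×3 + 0.38×1) = 2.78
Species G: 1 + 2.78 = 3.78
Species H: 1 + 2.78 = 3.78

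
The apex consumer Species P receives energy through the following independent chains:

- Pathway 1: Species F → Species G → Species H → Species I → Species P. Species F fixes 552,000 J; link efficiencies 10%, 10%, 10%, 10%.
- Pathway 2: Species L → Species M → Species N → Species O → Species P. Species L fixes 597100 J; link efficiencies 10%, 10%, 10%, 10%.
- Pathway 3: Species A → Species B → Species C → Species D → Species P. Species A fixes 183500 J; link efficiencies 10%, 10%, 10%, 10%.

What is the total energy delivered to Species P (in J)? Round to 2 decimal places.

133.26 J

Pathway 1: 552000 × 0.1 × 0.1 × 0.1 × 0.1 = 55.2 J
Pathway 2: 597100 × 0.1 × 0.1 × 0.1 × 0.1 = 59.71 J
Pathway 3: 183500 × 0.1 × 0.1 × 0.1 × 0.1 = 18.35 J
Total at Species P: 55.2 + 59.71 + 18.35 = 133.26 J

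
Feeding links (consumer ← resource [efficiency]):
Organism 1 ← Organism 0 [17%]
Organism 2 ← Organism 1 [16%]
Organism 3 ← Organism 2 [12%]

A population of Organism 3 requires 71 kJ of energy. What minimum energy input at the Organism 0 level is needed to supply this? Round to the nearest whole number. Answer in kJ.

21752 kJ

Cumulative transfer efficiency: 0.17 × 0.16 × 0.12 = 0.003264
Organism 0 energy = 71 / 0.003264 = 21752 kJ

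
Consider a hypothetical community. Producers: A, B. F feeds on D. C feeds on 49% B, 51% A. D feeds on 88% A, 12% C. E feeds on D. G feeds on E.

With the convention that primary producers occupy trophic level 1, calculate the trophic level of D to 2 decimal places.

2.12

C: 1 + (0.49×1 + 0.51×1) = 2
D: 1 + (0.88×1 + 0.12×2) = 2.12
E: 1 + 2.12 = 3.12
F: 1 + 2.12 = 3.12
G: 1 + 3.12 = 4.12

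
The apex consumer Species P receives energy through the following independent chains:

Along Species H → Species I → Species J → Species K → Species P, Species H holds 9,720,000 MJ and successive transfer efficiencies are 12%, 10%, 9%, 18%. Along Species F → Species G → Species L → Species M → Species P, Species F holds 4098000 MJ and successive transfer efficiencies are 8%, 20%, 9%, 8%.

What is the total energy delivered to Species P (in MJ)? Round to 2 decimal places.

2361.66 MJ

Via Species H: 9720000 × 0.12 × 0.1 × 0.09 × 0.18 = 1889.568 MJ
Via Species F: 4098000 × 0.08 × 0.2 × 0.09 × 0.08 = 472.0896 MJ
Total at Species P: 1889.568 + 472.0896 = 2361.6576 MJ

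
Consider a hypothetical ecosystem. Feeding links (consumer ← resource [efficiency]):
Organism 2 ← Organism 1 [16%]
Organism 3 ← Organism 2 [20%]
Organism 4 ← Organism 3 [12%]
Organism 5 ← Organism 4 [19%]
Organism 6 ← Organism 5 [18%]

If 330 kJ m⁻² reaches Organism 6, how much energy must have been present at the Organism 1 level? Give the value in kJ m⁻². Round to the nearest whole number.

2512792 kJ m⁻²

Cumulative transfer efficiency: 0.16 × 0.2 × 0.12 × 0.19 × 0.18 = 0.000131328
Organism 1 energy = 330 / 0.000131328 = 2512792 kJ m⁻²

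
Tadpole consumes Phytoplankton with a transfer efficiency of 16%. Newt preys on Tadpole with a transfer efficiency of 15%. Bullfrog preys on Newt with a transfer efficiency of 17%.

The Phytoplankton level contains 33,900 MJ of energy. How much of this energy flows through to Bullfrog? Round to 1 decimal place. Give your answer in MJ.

Tadpole: 33900 × 0.16 = 5424 MJ
Newt: 5424 × 0.15 = 813.6 MJ
Bullfrog: 813.6 × 0.17 = 138.312 MJ

138.3 MJ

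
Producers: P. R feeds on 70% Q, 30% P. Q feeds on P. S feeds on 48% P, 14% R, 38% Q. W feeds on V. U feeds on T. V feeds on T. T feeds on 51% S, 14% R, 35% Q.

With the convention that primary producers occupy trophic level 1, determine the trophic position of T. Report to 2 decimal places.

Q: 1 + 1 = 2
R: 1 + (0.7×2 + 0.3×1) = 2.7
S: 1 + (0.48×1 + 0.14×2.7 + 0.38×2) = 2.618
T: 1 + (0.51×2.618 + 0.14×2.7 + 0.35×2) = 3.41318
U: 1 + 3.41318 = 4.41318
V: 1 + 3.41318 = 4.41318
W: 1 + 4.41318 = 5.41318

3.41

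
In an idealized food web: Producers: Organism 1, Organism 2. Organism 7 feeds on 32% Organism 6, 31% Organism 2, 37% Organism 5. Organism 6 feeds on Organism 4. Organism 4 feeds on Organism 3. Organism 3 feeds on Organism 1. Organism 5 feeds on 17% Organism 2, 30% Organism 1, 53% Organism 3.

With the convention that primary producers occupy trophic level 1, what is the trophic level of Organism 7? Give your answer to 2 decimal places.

3.53

Organism 3: 1 + 1 = 2
Organism 4: 1 + 2 = 3
Organism 5: 1 + (0.17×1 + 0.3×1 + 0.53×2) = 2.53
Organism 6: 1 + 3 = 4
Organism 7: 1 + (0.32×4 + 0.31×1 + 0.37×2.53) = 3.5261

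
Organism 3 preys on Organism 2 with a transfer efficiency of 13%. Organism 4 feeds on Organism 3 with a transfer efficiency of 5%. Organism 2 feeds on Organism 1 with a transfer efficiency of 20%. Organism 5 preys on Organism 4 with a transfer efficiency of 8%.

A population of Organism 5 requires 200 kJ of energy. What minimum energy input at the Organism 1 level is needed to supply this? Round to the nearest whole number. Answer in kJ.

1923077 kJ

Cumulative transfer efficiency: 0.2 × 0.13 × 0.05 × 0.08 = 0.000104
Organism 1 energy = 200 / 0.000104 = 1923077 kJ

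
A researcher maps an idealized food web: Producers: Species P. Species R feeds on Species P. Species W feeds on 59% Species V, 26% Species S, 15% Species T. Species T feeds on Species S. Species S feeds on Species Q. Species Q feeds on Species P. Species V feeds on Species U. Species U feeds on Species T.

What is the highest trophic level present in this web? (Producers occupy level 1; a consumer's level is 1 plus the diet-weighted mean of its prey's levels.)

6

Species Q: 1 + 1 = 2
Species R: 1 + 1 = 2
Species S: 1 + 2 = 3
Species T: 1 + 3 = 4
Species U: 1 + 4 = 5
Species V: 1 + 5 = 6
Species W: 1 + (0.59×6 + 0.26×3 + 0.15×4) = 5.92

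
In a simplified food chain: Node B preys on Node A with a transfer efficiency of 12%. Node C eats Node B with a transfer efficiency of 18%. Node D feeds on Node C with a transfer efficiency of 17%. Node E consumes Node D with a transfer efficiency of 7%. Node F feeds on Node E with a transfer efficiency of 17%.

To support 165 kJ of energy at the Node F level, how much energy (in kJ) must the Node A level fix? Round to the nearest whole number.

Cumulative transfer efficiency: 0.12 × 0.18 × 0.17 × 0.07 × 0.17 = 0.0000436968
Node A energy = 165 / 0.0000436968 = 3776020 kJ

3776020 kJ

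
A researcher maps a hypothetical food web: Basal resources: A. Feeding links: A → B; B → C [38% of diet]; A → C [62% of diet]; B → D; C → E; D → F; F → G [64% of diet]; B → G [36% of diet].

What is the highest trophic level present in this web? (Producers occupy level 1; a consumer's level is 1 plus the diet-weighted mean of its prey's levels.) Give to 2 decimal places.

B: 1 + 1 = 2
C: 1 + (0.38×2 + 0.62×1) = 2.38
D: 1 + 2 = 3
E: 1 + 2.38 = 3.38
F: 1 + 3 = 4
G: 1 + (0.64×4 + 0.36×2) = 4.28

4.28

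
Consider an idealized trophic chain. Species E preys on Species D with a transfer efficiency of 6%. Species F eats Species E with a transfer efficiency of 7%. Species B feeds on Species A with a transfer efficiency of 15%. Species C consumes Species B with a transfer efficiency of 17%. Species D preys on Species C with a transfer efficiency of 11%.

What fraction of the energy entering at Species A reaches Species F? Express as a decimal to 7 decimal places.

Product of link efficiencies: 0.15 × 0.17 × 0.11 × 0.06 × 0.07 = 0.000011781

0.0000118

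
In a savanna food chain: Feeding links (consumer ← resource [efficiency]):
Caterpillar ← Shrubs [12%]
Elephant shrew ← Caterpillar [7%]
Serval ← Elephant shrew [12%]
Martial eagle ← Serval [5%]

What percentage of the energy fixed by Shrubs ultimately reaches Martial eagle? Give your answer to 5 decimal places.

Product of link efficiencies: 0.12 × 0.07 × 0.12 × 0.05 = 0.0000504
As a percentage: 0.0000504 × 100 = 0.00504%

0.00504%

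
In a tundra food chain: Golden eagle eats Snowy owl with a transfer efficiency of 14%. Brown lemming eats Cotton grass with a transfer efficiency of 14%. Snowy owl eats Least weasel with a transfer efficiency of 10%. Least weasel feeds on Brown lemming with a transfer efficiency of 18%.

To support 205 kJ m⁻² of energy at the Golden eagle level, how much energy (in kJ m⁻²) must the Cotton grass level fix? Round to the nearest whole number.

Cumulative transfer efficiency: 0.14 × 0.18 × 0.1 × 0.14 = 0.0003528
Cotton grass energy = 205 / 0.0003528 = 581066 kJ m⁻²

581066 kJ m⁻²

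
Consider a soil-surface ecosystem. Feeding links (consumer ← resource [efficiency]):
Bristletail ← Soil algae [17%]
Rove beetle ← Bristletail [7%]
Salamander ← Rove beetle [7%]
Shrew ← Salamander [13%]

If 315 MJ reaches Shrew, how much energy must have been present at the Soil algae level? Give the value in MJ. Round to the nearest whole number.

2908856 MJ

Cumulative transfer efficiency: 0.17 × 0.07 × 0.07 × 0.13 = 0.00010829
Soil algae energy = 315 / 0.00010829 = 2908856 MJ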